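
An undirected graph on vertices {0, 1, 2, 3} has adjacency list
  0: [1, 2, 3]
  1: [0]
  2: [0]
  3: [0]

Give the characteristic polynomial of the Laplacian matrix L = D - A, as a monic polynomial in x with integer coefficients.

x^4 - 6x^3 + 9x^2 - 4x

Reading degrees in the order [0, 1, 2, 3] gives [3, 1, 1, 1]; set D = diag(3, 1, 1, 1) and form L = D - A. The eigenvalues of L are [0, 1, 1, 4]; the characteristic polynomial is the product of (x - lambda_i), which multiplies out to x^4 - 6x^3 + 9x^2 - 4x. The coefficient of x^3 equals -trace(L) = -6, matching the sum of degrees.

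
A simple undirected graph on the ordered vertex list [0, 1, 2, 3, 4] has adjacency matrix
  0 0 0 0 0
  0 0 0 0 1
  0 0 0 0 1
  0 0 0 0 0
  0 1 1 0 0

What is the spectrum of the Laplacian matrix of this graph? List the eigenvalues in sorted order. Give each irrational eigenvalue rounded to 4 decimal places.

Each diagonal entry of L is the vertex degree and each off-diagonal entry is -1 where an edge is present, 0 otherwise; in the order [0, 1, 2, 3, 4] the diagonal is [0, 1, 1, 0, 2]. Diagonalising L (or applying a numerical eigensolver to the 5x5 matrix) gives the spectrum above. The 3 zero eigenvalues correspond to the 3 connected components. The largest eigenvalue, 3, is at most the vertex count 5.

[0, 0, 0, 1, 3]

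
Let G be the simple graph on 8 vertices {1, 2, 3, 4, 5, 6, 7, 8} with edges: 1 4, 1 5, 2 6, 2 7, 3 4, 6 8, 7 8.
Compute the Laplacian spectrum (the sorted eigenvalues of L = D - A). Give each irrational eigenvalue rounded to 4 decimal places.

[0, 0, 0.5858, 2, 2, 2, 3.4142, 4]

Each diagonal entry of L is the vertex degree and each off-diagonal entry is -1 where an edge is present, 0 otherwise; in the order [1, 2, 3, 4, 5, 6, 7, 8] the diagonal is [2, 2, 1, 2, 1, 2, 2, 2]. Diagonalising L (or applying a numerical eigensolver to the 8x8 matrix) gives the spectrum above. The 2 zero eigenvalues correspond to the 2 connected components.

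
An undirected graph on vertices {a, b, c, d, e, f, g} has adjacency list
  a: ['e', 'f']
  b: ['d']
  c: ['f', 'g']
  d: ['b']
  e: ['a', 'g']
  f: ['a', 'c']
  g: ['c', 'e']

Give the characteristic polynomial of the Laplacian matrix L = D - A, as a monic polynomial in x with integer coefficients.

x^7 - 12x^6 + 55x^5 - 120x^4 + 125x^3 - 50x^2

Each diagonal entry of L is the vertex degree and each off-diagonal entry is -1 where an edge is present, 0 otherwise; in the order [a, b, c, d, e, f, g] the diagonal is [2, 1, 2, 1, 2, 2, 2]. L has integer entries, so p(x) = det(xI - L) has integer coefficients. Expanding the determinant yields x^7 - 12x^6 + 55x^5 - 120x^4 + 125x^3 - 50x^2. The coefficient of x^6 equals -trace(L) = -12, matching the sum of degrees. The eigenvalues sum to 12, which equals trace(L) = 2|E|. The largest eigenvalue, 3.6180, is at most the vertex count 7.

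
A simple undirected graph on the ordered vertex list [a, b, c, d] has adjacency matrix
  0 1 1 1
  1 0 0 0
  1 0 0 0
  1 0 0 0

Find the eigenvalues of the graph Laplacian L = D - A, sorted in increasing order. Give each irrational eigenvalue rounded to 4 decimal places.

Each diagonal entry of L is the vertex degree and each off-diagonal entry is -1 where an edge is present, 0 otherwise; in the order [a, b, c, d] the diagonal is [3, 1, 1, 1]. Since every row of L sums to 0, the all-ones vector is in the kernel and 0 is an eigenvalue. The eigenvalues sum to 6, which equals trace(L) = 2|E|.

[0, 1, 1, 4]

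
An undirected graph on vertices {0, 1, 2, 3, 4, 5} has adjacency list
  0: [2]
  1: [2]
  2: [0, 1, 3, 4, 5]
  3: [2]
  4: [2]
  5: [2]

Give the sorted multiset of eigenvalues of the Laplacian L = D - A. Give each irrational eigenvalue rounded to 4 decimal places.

[0, 1, 1, 1, 1, 6]

Reading degrees in the order [0, 1, 2, 3, 4, 5] gives [1, 1, 5, 1, 1, 1]; set D = diag(1, 1, 5, 1, 1, 1) and form L = D - A. Since every row of L sums to 0, the all-ones vector is in the kernel and 0 is an eigenvalue. The single zero eigenvalue shows the graph is connected. There is one zero in the spectrum, matching the 1 component.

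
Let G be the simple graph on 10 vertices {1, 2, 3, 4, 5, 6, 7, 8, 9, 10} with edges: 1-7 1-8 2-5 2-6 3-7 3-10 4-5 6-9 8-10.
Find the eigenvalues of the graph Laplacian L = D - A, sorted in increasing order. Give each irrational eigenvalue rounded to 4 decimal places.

[0, 0, 0.3820, 1.3820, 1.3820, 1.3820, 2.6180, 3.6180, 3.6180, 3.6180]

With the vertex order [1, 2, 3, 4, 5, 6, 7, 8, 9, 10], the degrees are [2, 2, 2, 1, 2, 2, 2, 2, 1, 2], giving D = diag(2, 2, 2, 1, 2, 2, 2, 2, 1, 2) and L = D - A. Diagonalising L (or applying a numerical eigensolver to the 10x10 matrix) gives the spectrum above. The 2 zero eigenvalues correspond to the 2 connected components.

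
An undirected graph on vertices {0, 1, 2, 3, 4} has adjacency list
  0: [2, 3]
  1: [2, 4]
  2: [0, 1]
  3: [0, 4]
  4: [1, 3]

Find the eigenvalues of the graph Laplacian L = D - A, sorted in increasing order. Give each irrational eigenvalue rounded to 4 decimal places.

With the vertex order [0, 1, 2, 3, 4], the degrees are [2, 2, 2, 2, 2], giving D = diag(2, 2, 2, 2, 2) and L = D - A. The multiplicity of 0 as a Laplacian eigenvalue equals the number of connected components. The single zero eigenvalue shows the graph is connected. By the matrix-tree theorem the graph has (1/5) * product of the nonzero eigenvalues = 5 spanning trees.

[0, 1.3820, 1.3820, 3.6180, 3.6180]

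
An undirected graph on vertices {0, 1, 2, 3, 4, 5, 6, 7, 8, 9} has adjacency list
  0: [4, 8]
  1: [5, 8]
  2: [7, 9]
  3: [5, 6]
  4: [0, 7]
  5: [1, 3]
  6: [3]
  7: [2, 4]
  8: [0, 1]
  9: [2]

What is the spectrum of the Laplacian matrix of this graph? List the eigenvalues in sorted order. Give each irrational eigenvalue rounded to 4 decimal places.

Each diagonal entry of L is the vertex degree and each off-diagonal entry is -1 where an edge is present, 0 otherwise; in the order [0, 1, 2, 3, 4, 5, 6, 7, 8, 9] the diagonal is [2, 2, 2, 2, 2, 2, 1, 2, 2, 1]. Diagonalising L (or applying a numerical eigensolver to the 10x10 matrix) gives the spectrum above. There is one zero in the spectrum, matching the 1 component.

[0, 0.0979, 0.3820, 0.8244, 1.3820, 2, 2.6180, 3.1756, 3.6180, 3.9021]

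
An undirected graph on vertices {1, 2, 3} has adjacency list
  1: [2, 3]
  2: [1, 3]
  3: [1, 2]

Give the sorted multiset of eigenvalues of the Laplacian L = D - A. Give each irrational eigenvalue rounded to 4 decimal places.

Reading degrees in the order [1, 2, 3] gives [2, 2, 2]; set D = diag(2, 2, 2) and form L = D - A. The multiplicity of 0 as a Laplacian eigenvalue equals the number of connected components. The single zero eigenvalue shows the graph is connected. There is one zero in the spectrum, matching the 1 component. By the matrix-tree theorem the graph has (1/3) * product of the nonzero eigenvalues = 3 spanning trees.

[0, 3, 3]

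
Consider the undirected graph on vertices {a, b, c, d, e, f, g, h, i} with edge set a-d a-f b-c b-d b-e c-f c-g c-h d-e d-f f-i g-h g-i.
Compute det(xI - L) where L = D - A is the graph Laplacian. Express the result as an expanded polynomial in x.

x^9 - 26x^8 + 284x^7 - 1694x^6 + 5997x^5 - 12800x^4 + 15930x^3 - 10450x^2 + 2727x

Each diagonal entry of L is the vertex degree and each off-diagonal entry is -1 where an edge is present, 0 otherwise; in the order [a, b, c, d, e, f, g, h, i] the diagonal is [2, 3, 4, 4, 2, 4, 3, 2, 2]. L has integer entries, so p(x) = det(xI - L) has integer coefficients. Expanding the determinant yields x^9 - 26x^8 + 284x^7 - 1694x^6 + 5997x^5 - 12800x^4 + 15930x^3 - 10450x^2 + 2727x. The constant term is 0 because L is singular (the all-ones vector lies in its kernel). By the matrix-tree theorem the graph has (1/9) * product of the nonzero eigenvalues = 303 spanning trees.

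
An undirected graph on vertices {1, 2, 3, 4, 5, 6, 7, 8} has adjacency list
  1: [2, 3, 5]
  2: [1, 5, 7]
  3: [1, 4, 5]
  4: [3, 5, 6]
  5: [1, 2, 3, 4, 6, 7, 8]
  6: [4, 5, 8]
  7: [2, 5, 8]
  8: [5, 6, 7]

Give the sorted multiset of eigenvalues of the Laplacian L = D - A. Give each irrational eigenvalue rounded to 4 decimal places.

[0, 1.7530, 1.7530, 3.4450, 3.4450, 4.8019, 4.8019, 8]

Reading degrees in the order [1, 2, 3, 4, 5, 6, 7, 8] gives [3, 3, 3, 3, 7, 3, 3, 3]; set D = diag(3, 3, 3, 3, 7, 3, 3, 3) and form L = D - A. Since every row of L sums to 0, the all-ones vector is in the kernel and 0 is an eigenvalue. By the matrix-tree theorem the graph has (1/8) * product of the nonzero eigenvalues = 841 spanning trees. The eigenvalues sum to 28, which equals trace(L) = 2|E|.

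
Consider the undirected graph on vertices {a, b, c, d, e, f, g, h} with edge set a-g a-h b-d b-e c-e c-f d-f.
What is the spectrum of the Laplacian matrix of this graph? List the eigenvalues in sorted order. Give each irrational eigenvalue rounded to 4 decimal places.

Reading degrees in the order [a, b, c, d, e, f, g, h] gives [2, 2, 2, 2, 2, 2, 1, 1]; set D = diag(2, 2, 2, 2, 2, 2, 1, 1) and form L = D - A. Diagonalising L (or applying a numerical eigensolver to the 8x8 matrix) gives the spectrum above. The 2 zero eigenvalues correspond to the 2 connected components. The largest eigenvalue, 3.6180, is at most the vertex count 8.

[0, 0, 1, 1.3820, 1.3820, 3, 3.6180, 3.6180]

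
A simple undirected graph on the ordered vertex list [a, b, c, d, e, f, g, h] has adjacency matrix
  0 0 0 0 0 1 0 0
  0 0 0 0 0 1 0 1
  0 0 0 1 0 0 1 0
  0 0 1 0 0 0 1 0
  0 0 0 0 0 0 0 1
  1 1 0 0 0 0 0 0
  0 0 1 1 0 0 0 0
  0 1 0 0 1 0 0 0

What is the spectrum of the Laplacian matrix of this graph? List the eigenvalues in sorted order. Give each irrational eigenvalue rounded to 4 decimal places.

[0, 0, 0.3820, 1.3820, 2.6180, 3, 3, 3.6180]

Reading degrees in the order [a, b, c, d, e, f, g, h] gives [1, 2, 2, 2, 1, 2, 2, 2]; set D = diag(1, 2, 2, 2, 1, 2, 2, 2) and form L = D - A. Diagonalising L (or applying a numerical eigensolver to the 8x8 matrix) gives the spectrum above. The 2 zero eigenvalues correspond to the 2 connected components. The eigenvalues sum to 14, which equals trace(L) = 2|E|.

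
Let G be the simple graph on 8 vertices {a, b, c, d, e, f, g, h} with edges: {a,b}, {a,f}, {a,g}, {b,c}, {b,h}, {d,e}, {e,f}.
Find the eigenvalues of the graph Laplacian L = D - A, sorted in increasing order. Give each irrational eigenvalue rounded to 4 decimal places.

[0, 0.2243, 0.5858, 1, 1.4108, 2.7237, 3.4142, 4.6412]

With the vertex order [a, b, c, d, e, f, g, h], the degrees are [3, 3, 1, 1, 2, 2, 1, 1], giving D = diag(3, 3, 1, 1, 2, 2, 1, 1) and L = D - A. L is symmetric positive semidefinite, so every eigenvalue is real and nonnegative. The single zero eigenvalue shows the graph is connected. By the matrix-tree theorem the graph has (1/8) * product of the nonzero eigenvalues = 1 spanning tree. There is one zero in the spectrum, matching the 1 component.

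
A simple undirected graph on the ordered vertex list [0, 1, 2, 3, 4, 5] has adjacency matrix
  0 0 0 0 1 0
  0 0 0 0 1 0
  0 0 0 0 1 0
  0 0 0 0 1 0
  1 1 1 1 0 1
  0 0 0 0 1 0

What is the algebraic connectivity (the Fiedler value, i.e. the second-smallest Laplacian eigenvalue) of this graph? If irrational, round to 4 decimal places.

With the vertex order [0, 1, 2, 3, 4, 5], the degrees are [1, 1, 1, 1, 5, 1], giving D = diag(1, 1, 1, 1, 5, 1) and L = D - A. Computing the eigenvalues of L and sorting gives [0, 1, 1, 1, 1, 6]. The Fiedler value lambda_2 = 1 is strictly positive, so the graph is connected. By the matrix-tree theorem the graph has (1/6) * product of the nonzero eigenvalues = 1 spanning tree.

1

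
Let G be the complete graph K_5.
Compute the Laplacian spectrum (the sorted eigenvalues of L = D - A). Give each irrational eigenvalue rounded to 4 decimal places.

The graph has 5 vertices and degree multiset [4, 4, 4, 4, 4]; D is the diagonal matrix of degrees and L = D - A. Since every row of L sums to 0, the all-ones vector is in the kernel and 0 is an eigenvalue. The largest eigenvalue, 5, is at most the vertex count 5.

[0, 5, 5, 5, 5]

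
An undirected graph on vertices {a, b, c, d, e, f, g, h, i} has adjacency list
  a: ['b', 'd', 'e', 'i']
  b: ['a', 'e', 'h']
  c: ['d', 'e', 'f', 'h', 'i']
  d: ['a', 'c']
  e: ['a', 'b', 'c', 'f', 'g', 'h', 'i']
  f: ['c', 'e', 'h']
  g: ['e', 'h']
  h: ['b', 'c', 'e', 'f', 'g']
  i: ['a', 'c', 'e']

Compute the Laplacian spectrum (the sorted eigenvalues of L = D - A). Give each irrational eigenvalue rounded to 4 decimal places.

With the vertex order [a, b, c, d, e, f, g, h, i], the degrees are [4, 3, 5, 2, 7, 3, 2, 5, 3], giving D = diag(4, 3, 5, 2, 7, 3, 2, 5, 3) and L = D - A. L is symmetric positive semidefinite, so every eigenvalue is real and nonnegative. The single zero eigenvalue shows the graph is connected. There is one zero in the spectrum, matching the 1 component.

[0, 1.4587, 2.2436, 2.4543, 2.7758, 4.6887, 5.8074, 6.4997, 8.0718]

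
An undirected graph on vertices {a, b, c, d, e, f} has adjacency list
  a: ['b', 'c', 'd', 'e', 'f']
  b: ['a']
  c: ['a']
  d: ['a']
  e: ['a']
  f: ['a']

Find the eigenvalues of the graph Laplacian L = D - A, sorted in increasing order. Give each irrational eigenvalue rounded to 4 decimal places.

Reading degrees in the order [a, b, c, d, e, f] gives [5, 1, 1, 1, 1, 1]; set D = diag(5, 1, 1, 1, 1, 1) and form L = D - A. Since every row of L sums to 0, the all-ones vector is in the kernel and 0 is an eigenvalue. The single zero eigenvalue shows the graph is connected. The largest eigenvalue, 6, is at most the vertex count 6.

[0, 1, 1, 1, 1, 6]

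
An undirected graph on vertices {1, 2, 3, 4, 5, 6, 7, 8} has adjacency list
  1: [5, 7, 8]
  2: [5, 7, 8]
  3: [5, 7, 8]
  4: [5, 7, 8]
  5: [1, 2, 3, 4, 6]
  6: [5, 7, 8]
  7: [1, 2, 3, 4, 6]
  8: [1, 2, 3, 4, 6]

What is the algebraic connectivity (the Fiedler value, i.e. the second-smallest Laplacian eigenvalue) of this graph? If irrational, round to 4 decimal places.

3

Reading degrees in the order [1, 2, 3, 4, 5, 6, 7, 8] gives [3, 3, 3, 3, 5, 3, 5, 5]; set D = diag(3, 3, 3, 3, 5, 3, 5, 5) and form L = D - A. The smallest Laplacian eigenvalue is always 0. The next one, lambda_2 = 3, measures how hard the graph is to disconnect: larger values mean better connectivity.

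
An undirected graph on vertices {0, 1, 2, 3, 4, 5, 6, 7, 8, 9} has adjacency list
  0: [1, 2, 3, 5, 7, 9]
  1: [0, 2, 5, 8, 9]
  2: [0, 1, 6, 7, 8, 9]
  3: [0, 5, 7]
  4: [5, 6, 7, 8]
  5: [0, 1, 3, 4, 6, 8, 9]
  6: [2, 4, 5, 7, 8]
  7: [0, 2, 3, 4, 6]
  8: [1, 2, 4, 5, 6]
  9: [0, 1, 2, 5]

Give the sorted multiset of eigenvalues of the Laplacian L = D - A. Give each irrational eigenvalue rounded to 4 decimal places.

Each diagonal entry of L is the vertex degree and each off-diagonal entry is -1 where an edge is present, 0 otherwise; in the order [0, 1, 2, 3, 4, 5, 6, 7, 8, 9] the diagonal is [6, 5, 6, 3, 4, 7, 5, 5, 5, 4]. Diagonalising L (or applying a numerical eigensolver to the 10x10 matrix) gives the spectrum above. The largest eigenvalue, 8.6196, is at most the vertex count 10.

[0, 2.5799, 2.7042, 4.6291, 4.8617, 5.6530, 6.5100, 7.0805, 7.3620, 8.6196]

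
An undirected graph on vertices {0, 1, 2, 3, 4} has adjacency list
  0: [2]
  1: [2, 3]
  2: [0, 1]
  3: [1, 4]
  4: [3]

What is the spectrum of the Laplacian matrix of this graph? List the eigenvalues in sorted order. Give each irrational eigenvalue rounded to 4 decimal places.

With the vertex order [0, 1, 2, 3, 4], the degrees are [1, 2, 2, 2, 1], giving D = diag(1, 2, 2, 2, 1) and L = D - A. Since every row of L sums to 0, the all-ones vector is in the kernel and 0 is an eigenvalue. The single zero eigenvalue shows the graph is connected. The largest eigenvalue, 3.6180, is at most the vertex count 5. There is one zero in the spectrum, matching the 1 component.

[0, 0.3820, 1.3820, 2.6180, 3.6180]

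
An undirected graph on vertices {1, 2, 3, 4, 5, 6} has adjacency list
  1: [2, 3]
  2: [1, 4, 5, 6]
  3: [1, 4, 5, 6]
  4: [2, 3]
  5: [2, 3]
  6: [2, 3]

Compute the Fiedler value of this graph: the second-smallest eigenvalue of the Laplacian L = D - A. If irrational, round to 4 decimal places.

2

With the vertex order [1, 2, 3, 4, 5, 6], the degrees are [2, 4, 4, 2, 2, 2], giving D = diag(2, 4, 4, 2, 2, 2) and L = D - A. Computing the eigenvalues of L and sorting gives [0, 2, 2, 2, 4, 6]. The Fiedler value lambda_2 = 2 is strictly positive, so the graph is connected. By the matrix-tree theorem the graph has (1/6) * product of the nonzero eigenvalues = 32 spanning trees. The eigenvalues sum to 16, which equals trace(L) = 2|E|.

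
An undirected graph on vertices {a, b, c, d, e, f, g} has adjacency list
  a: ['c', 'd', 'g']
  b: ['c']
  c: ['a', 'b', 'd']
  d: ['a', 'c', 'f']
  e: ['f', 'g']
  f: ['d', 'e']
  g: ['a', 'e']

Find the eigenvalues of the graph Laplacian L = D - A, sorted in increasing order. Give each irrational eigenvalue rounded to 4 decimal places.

[0, 0.5858, 1.5858, 1.5858, 3.4142, 4.4142, 4.4142]

With the vertex order [a, b, c, d, e, f, g], the degrees are [3, 1, 3, 3, 2, 2, 2], giving D = diag(3, 1, 3, 3, 2, 2, 2) and L = D - A. Diagonalising L (or applying a numerical eigensolver to the 7x7 matrix) gives the spectrum above.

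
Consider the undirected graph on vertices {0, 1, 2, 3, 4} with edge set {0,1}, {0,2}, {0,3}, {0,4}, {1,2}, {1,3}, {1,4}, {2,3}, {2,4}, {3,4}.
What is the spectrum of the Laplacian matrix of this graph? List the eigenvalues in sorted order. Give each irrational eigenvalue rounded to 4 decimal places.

Reading degrees in the order [0, 1, 2, 3, 4] gives [4, 4, 4, 4, 4]; set D = diag(4, 4, 4, 4, 4) and form L = D - A. L is symmetric positive semidefinite, so every eigenvalue is real and nonnegative. The largest eigenvalue, 5, is at most the vertex count 5.

[0, 5, 5, 5, 5]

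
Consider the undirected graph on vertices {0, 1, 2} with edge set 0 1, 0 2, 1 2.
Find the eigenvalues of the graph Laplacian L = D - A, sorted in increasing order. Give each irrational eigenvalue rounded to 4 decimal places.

With the vertex order [0, 1, 2], the degrees are [2, 2, 2], giving D = diag(2, 2, 2) and L = D - A. L is symmetric positive semidefinite, so every eigenvalue is real and nonnegative.

[0, 3, 3]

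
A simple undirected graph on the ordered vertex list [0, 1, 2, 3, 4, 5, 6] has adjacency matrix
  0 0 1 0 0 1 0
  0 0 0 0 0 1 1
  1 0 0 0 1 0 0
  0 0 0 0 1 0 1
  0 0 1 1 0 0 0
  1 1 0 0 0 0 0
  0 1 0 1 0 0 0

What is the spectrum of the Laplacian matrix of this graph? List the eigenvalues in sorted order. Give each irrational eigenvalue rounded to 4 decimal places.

Reading degrees in the order [0, 1, 2, 3, 4, 5, 6] gives [2, 2, 2, 2, 2, 2, 2]; set D = diag(2, 2, 2, 2, 2, 2, 2) and form L = D - A. Since every row of L sums to 0, the all-ones vector is in the kernel and 0 is an eigenvalue. The single zero eigenvalue shows the graph is connected. The eigenvalues sum to 14, which equals trace(L) = 2|E|.

[0, 0.7530, 0.7530, 2.4450, 2.4450, 3.8019, 3.8019]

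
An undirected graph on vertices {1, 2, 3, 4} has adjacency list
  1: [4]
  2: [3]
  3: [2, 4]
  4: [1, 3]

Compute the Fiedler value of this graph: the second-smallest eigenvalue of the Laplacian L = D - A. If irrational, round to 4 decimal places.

0.5858

Reading degrees in the order [1, 2, 3, 4] gives [1, 1, 2, 2]; set D = diag(1, 1, 2, 2) and form L = D - A. The sorted Laplacian eigenvalues are [0, 0.5858, 2, 3.4142]; the algebraic connectivity is the second entry, 0.5858. By the matrix-tree theorem the graph has (1/4) * product of the nonzero eigenvalues = 1 spanning tree.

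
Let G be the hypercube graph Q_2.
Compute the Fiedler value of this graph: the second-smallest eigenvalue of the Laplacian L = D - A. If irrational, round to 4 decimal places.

2

The graph has 4 vertices and degree multiset [2, 2, 2, 2]; D is the diagonal matrix of degrees and L = D - A. The sorted Laplacian eigenvalues are [0, 2, 2, 4]; the algebraic connectivity is the second entry, 2. The largest eigenvalue, 4, is at most the vertex count 4.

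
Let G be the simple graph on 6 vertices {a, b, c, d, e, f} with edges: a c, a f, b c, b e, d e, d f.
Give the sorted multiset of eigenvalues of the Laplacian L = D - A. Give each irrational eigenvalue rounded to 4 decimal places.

[0, 1, 1, 3, 3, 4]

Reading degrees in the order [a, b, c, d, e, f] gives [2, 2, 2, 2, 2, 2]; set D = diag(2, 2, 2, 2, 2, 2) and form L = D - A. The multiplicity of 0 as a Laplacian eigenvalue equals the number of connected components. The single zero eigenvalue shows the graph is connected. By the matrix-tree theorem the graph has (1/6) * product of the nonzero eigenvalues = 6 spanning trees.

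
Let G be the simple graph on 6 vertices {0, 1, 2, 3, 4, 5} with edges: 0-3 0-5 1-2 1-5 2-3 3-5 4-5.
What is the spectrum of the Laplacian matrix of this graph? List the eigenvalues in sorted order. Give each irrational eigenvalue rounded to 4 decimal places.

With the vertex order [0, 1, 2, 3, 4, 5], the degrees are [2, 2, 2, 3, 1, 4], giving D = diag(2, 2, 2, 3, 1, 4) and L = D - A. Since every row of L sums to 0, the all-ones vector is in the kernel and 0 is an eigenvalue.

[0, 0.8817, 1.4506, 2.5341, 3.8647, 5.2688]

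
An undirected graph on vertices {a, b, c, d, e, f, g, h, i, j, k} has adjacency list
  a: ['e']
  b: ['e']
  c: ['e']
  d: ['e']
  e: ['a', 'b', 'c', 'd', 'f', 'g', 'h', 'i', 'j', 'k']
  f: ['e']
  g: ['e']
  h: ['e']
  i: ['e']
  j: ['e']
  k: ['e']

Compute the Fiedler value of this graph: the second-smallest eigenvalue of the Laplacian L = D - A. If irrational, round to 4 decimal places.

With the vertex order [a, b, c, d, e, f, g, h, i, j, k], the degrees are [1, 1, 1, 1, 10, 1, 1, 1, 1, 1, 1], giving D = diag(1, 1, 1, 1, 10, 1, 1, 1, 1, 1, 1) and L = D - A. Computing the eigenvalues of L and sorting gives [0, 1, 1, 1, 1, 1, 1, 1, 1, 1, 11]. The Fiedler value lambda_2 = 1 is strictly positive, so the graph is connected.

1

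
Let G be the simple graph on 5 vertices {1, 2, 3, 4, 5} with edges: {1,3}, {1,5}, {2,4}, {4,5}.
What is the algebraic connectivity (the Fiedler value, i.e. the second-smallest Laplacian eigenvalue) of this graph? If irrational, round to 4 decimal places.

0.3820

With the vertex order [1, 2, 3, 4, 5], the degrees are [2, 1, 1, 2, 2], giving D = diag(2, 1, 1, 2, 2) and L = D - A. The smallest Laplacian eigenvalue is always 0. The next one, lambda_2 = 0.3820, measures how hard the graph is to disconnect: larger values mean better connectivity.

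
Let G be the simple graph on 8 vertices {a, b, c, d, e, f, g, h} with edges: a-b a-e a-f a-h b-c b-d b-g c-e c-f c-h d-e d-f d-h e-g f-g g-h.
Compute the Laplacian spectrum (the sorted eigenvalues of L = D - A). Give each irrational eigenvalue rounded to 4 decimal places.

Each diagonal entry of L is the vertex degree and each off-diagonal entry is -1 where an edge is present, 0 otherwise; in the order [a, b, c, d, e, f, g, h] the diagonal is [4, 4, 4, 4, 4, 4, 4, 4]. Diagonalising L (or applying a numerical eigensolver to the 8x8 matrix) gives the spectrum above. The single zero eigenvalue shows the graph is connected.

[0, 4, 4, 4, 4, 4, 4, 8]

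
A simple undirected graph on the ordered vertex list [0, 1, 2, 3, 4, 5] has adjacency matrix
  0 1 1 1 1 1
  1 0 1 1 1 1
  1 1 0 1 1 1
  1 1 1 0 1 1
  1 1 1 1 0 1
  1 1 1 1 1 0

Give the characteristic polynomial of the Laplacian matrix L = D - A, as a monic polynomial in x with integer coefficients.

Reading degrees in the order [0, 1, 2, 3, 4, 5] gives [5, 5, 5, 5, 5, 5]; set D = diag(5, 5, 5, 5, 5, 5) and form L = D - A. Computing det(xI - L) by cofactor expansion (or equivalently via sum-over-permutations) gives x^6 - 30x^5 + 360x^4 - 2160x^3 + 6480x^2 - 7776x. The coefficient of x^5 equals -trace(L) = -30, matching the sum of degrees. There is one zero in the spectrum, matching the 1 component.

x^6 - 30x^5 + 360x^4 - 2160x^3 + 6480x^2 - 7776x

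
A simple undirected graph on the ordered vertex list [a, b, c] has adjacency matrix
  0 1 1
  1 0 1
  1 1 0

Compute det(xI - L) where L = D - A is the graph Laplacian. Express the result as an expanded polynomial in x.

x^3 - 6x^2 + 9x

Reading degrees in the order [a, b, c] gives [2, 2, 2]; set D = diag(2, 2, 2) and form L = D - A. The eigenvalues of L are [0, 3, 3]; the characteristic polynomial is the product of (x - lambda_i), which multiplies out to x^3 - 6x^2 + 9x. Since p(0) = det(-L) = 0, x divides p(x). The largest eigenvalue, 3, is at most the vertex count 3.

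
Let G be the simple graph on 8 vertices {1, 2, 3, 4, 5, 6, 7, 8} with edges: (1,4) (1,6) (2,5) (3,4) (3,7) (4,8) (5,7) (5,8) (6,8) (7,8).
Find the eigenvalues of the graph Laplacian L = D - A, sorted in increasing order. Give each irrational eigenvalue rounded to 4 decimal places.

[0, 0.5858, 1.1740, 2, 2.8476, 3.4142, 4.3855, 5.5929]

Reading degrees in the order [1, 2, 3, 4, 5, 6, 7, 8] gives [2, 1, 2, 3, 3, 2, 3, 4]; set D = diag(2, 1, 2, 3, 3, 2, 3, 4) and form L = D - A. The multiplicity of 0 as a Laplacian eigenvalue equals the number of connected components. The single zero eigenvalue shows the graph is connected. The largest eigenvalue, 5.5929, is at most the vertex count 8.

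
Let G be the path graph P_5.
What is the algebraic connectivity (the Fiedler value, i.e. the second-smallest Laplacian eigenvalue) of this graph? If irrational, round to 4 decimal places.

0.3820

The graph has 5 vertices and degree multiset [2, 2, 2, 1, 1]; D is the diagonal matrix of degrees and L = D - A. Computing the eigenvalues of L and sorting gives [0, 0.3820, 1.3820, 2.6180, 3.6180]. The Fiedler value lambda_2 = 0.3820 is strictly positive, so the graph is connected. The largest eigenvalue, 3.6180, is at most the vertex count 5. There is one zero in the spectrum, matching the 1 component.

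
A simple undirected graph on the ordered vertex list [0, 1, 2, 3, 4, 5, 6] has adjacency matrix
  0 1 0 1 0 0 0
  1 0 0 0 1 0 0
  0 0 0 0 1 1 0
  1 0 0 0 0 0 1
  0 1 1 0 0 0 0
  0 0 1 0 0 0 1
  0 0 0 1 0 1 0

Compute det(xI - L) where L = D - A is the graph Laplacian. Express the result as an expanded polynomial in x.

Reading degrees in the order [0, 1, 2, 3, 4, 5, 6] gives [2, 2, 2, 2, 2, 2, 2]; set D = diag(2, 2, 2, 2, 2, 2, 2) and form L = D - A. Computing det(xI - L) by cofactor expansion (or equivalently via sum-over-permutations) gives x^7 - 14x^6 + 77x^5 - 210x^4 + 294x^3 - 196x^2 + 49x. Since p(0) = det(-L) = 0, x divides p(x). The largest eigenvalue, 3.8019, is at most the vertex count 7.

x^7 - 14x^6 + 77x^5 - 210x^4 + 294x^3 - 196x^2 + 49x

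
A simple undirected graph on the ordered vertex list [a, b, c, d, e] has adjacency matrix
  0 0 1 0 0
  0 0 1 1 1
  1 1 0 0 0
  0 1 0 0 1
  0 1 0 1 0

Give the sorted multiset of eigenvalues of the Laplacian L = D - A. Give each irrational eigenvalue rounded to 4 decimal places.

[0, 0.5188, 2.3111, 3, 4.1701]

Each diagonal entry of L is the vertex degree and each off-diagonal entry is -1 where an edge is present, 0 otherwise; in the order [a, b, c, d, e] the diagonal is [1, 3, 2, 2, 2]. The multiplicity of 0 as a Laplacian eigenvalue equals the number of connected components. The single zero eigenvalue shows the graph is connected. By the matrix-tree theorem the graph has (1/5) * product of the nonzero eigenvalues = 3 spanning trees.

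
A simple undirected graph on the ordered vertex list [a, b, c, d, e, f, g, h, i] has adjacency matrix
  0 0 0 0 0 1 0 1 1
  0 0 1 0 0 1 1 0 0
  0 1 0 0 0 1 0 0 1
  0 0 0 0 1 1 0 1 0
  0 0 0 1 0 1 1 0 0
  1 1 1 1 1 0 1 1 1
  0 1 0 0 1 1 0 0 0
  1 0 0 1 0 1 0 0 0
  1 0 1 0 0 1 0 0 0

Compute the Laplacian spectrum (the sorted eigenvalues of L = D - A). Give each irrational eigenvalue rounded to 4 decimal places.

With the vertex order [a, b, c, d, e, f, g, h, i], the degrees are [3, 3, 3, 3, 3, 8, 3, 3, 3], giving D = diag(3, 3, 3, 3, 3, 8, 3, 3, 3) and L = D - A. L is symmetric positive semidefinite, so every eigenvalue is real and nonnegative. The single zero eigenvalue shows the graph is connected. The largest eigenvalue, 9, is at most the vertex count 9.

[0, 1.5858, 1.5858, 3, 3, 4.4142, 4.4142, 5, 9]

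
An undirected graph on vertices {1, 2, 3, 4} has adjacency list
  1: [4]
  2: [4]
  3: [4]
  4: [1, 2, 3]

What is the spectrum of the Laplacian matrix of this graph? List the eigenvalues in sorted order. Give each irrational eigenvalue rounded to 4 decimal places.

[0, 1, 1, 4]

Reading degrees in the order [1, 2, 3, 4] gives [1, 1, 1, 3]; set D = diag(1, 1, 1, 3) and form L = D - A. Diagonalising L (or applying a numerical eigensolver to the 4x4 matrix) gives the spectrum above. The single zero eigenvalue shows the graph is connected.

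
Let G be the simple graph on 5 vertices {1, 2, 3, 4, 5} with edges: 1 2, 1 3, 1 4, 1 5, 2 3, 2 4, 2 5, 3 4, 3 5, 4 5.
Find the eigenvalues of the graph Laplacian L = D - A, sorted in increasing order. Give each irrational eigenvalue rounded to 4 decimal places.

[0, 5, 5, 5, 5]

Each diagonal entry of L is the vertex degree and each off-diagonal entry is -1 where an edge is present, 0 otherwise; in the order [1, 2, 3, 4, 5] the diagonal is [4, 4, 4, 4, 4]. Diagonalising L (or applying a numerical eigensolver to the 5x5 matrix) gives the spectrum above. The single zero eigenvalue shows the graph is connected.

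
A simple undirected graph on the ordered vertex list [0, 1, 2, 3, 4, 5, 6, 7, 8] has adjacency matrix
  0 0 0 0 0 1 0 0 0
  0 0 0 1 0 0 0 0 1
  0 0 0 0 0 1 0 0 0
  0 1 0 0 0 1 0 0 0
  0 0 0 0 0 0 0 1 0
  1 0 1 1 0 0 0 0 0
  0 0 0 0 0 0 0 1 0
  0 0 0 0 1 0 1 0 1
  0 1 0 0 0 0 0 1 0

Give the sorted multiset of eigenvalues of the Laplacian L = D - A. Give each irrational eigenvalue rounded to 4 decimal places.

[0, 0.1392, 0.6972, 1, 1, 1.7459, 3, 4.1149, 4.3028]

With the vertex order [0, 1, 2, 3, 4, 5, 6, 7, 8], the degrees are [1, 2, 1, 2, 1, 3, 1, 3, 2], giving D = diag(1, 2, 1, 2, 1, 3, 1, 3, 2) and L = D - A. L is symmetric positive semidefinite, so every eigenvalue is real and nonnegative. The single zero eigenvalue shows the graph is connected. By the matrix-tree theorem the graph has (1/9) * product of the nonzero eigenvalues = 1 spanning tree. There is one zero in the spectrum, matching the 1 component.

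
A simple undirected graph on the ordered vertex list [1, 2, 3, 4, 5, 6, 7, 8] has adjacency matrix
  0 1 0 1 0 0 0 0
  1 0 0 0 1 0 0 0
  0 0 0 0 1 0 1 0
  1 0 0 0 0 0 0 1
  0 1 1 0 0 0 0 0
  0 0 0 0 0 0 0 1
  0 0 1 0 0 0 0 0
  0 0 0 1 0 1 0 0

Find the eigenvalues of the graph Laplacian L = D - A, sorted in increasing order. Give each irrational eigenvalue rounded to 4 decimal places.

[0, 0.1522, 0.5858, 1.2346, 2, 2.7654, 3.4142, 3.8478]

Each diagonal entry of L is the vertex degree and each off-diagonal entry is -1 where an edge is present, 0 otherwise; in the order [1, 2, 3, 4, 5, 6, 7, 8] the diagonal is [2, 2, 2, 2, 2, 1, 1, 2]. Since every row of L sums to 0, the all-ones vector is in the kernel and 0 is an eigenvalue. The single zero eigenvalue shows the graph is connected.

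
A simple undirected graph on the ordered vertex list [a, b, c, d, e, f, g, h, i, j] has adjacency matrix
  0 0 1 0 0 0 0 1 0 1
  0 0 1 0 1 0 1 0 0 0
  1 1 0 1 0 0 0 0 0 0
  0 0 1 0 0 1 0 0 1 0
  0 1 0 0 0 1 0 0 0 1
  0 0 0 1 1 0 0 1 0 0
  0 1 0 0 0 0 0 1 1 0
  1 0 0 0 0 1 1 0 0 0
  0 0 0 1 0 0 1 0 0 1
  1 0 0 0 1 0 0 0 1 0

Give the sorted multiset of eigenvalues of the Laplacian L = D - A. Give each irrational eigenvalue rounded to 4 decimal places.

[0, 2, 2, 2, 2, 2, 5, 5, 5, 5]

Each diagonal entry of L is the vertex degree and each off-diagonal entry is -1 where an edge is present, 0 otherwise; in the order [a, b, c, d, e, f, g, h, i, j] the diagonal is [3, 3, 3, 3, 3, 3, 3, 3, 3, 3]. Diagonalising L (or applying a numerical eigensolver to the 10x10 matrix) gives the spectrum above. The single zero eigenvalue shows the graph is connected. The eigenvalues sum to 30, which equals trace(L) = 2|E|.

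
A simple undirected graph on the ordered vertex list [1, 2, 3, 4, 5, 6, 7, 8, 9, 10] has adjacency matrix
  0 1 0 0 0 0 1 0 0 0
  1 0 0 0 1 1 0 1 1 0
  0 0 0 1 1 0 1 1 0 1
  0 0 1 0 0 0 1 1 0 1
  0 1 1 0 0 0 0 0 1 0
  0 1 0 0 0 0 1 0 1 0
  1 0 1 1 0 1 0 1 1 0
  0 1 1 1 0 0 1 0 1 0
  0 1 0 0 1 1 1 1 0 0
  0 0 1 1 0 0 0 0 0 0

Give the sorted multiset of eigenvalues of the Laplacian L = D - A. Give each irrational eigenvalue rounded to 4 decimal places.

[0, 1.2184, 2.0177, 2.7668, 3.2494, 4.7964, 5.5186, 5.8151, 7.0655, 7.5520]

Each diagonal entry of L is the vertex degree and each off-diagonal entry is -1 where an edge is present, 0 otherwise; in the order [1, 2, 3, 4, 5, 6, 7, 8, 9, 10] the diagonal is [2, 5, 5, 4, 3, 3, 6, 5, 5, 2]. L is symmetric positive semidefinite, so every eigenvalue is real and nonnegative. The single zero eigenvalue shows the graph is connected.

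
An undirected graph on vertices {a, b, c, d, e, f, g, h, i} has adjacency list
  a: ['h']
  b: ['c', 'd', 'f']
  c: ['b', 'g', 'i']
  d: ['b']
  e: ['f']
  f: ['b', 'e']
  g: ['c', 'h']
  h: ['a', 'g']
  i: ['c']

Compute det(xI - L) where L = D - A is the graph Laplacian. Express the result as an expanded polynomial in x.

With the vertex order [a, b, c, d, e, f, g, h, i], the degrees are [1, 3, 3, 1, 1, 2, 2, 2, 1], giving D = diag(1, 3, 3, 1, 1, 2, 2, 2, 1) and L = D - A. Computing det(xI - L) by cofactor expansion (or equivalently via sum-over-permutations) gives x^9 - 16x^8 + 103x^7 - 344x^6 + 641x^5 - 668x^4 + 371x^3 - 98x^2 + 9x. The coefficient of x^8 equals -trace(L) = -16, matching the sum of degrees. By the matrix-tree theorem the graph has (1/9) * product of the nonzero eigenvalues = 1 spanning tree. There is one zero in the spectrum, matching the 1 component.

x^9 - 16x^8 + 103x^7 - 344x^6 + 641x^5 - 668x^4 + 371x^3 - 98x^2 + 9x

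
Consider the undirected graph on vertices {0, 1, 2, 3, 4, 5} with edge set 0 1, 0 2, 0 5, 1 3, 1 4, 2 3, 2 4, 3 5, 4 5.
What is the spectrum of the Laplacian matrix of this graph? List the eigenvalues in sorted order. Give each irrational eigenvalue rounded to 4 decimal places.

With the vertex order [0, 1, 2, 3, 4, 5], the degrees are [3, 3, 3, 3, 3, 3], giving D = diag(3, 3, 3, 3, 3, 3) and L = D - A. The multiplicity of 0 as a Laplacian eigenvalue equals the number of connected components. The single zero eigenvalue shows the graph is connected. The largest eigenvalue, 6, is at most the vertex count 6.

[0, 3, 3, 3, 3, 6]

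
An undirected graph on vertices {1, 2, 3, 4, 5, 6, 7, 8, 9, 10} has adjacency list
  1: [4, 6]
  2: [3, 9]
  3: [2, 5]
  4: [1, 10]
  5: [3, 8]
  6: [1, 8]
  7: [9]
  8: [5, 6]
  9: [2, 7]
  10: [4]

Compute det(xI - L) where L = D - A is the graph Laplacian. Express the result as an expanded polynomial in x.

x^10 - 18x^9 + 136x^8 - 560x^7 + 1365x^6 - 2002x^5 + 1716x^4 - 792x^3 + 165x^2 - 10x

Each diagonal entry of L is the vertex degree and each off-diagonal entry is -1 where an edge is present, 0 otherwise; in the order [1, 2, 3, 4, 5, 6, 7, 8, 9, 10] the diagonal is [2, 2, 2, 2, 2, 2, 1, 2, 2, 1]. L has integer entries, so p(x) = det(xI - L) has integer coefficients. Expanding the determinant yields x^10 - 18x^9 + 136x^8 - 560x^7 + 1365x^6 - 2002x^5 + 1716x^4 - 792x^3 + 165x^2 - 10x. The constant term is 0 because L is singular (the all-ones vector lies in its kernel).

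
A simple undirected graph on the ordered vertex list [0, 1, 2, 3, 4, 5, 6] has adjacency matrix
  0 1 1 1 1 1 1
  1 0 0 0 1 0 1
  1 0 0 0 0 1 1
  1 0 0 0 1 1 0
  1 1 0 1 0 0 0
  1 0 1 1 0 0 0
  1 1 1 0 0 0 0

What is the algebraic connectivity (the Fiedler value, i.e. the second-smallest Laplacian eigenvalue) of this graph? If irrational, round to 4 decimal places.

With the vertex order [0, 1, 2, 3, 4, 5, 6], the degrees are [6, 3, 3, 3, 3, 3, 3], giving D = diag(6, 3, 3, 3, 3, 3, 3) and L = D - A. Computing the eigenvalues of L and sorting gives [0, 2, 2, 4, 4, 5, 7]. The Fiedler value lambda_2 = 2 is strictly positive, so the graph is connected. The eigenvalues sum to 24, which equals trace(L) = 2|E|. There is one zero in the spectrum, matching the 1 component.

2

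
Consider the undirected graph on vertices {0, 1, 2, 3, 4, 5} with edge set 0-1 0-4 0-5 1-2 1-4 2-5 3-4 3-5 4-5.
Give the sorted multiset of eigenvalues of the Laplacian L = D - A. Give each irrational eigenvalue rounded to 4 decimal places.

[0, 1.6072, 2.3023, 3.6405, 4.8631, 5.5869]

Each diagonal entry of L is the vertex degree and each off-diagonal entry is -1 where an edge is present, 0 otherwise; in the order [0, 1, 2, 3, 4, 5] the diagonal is [3, 3, 2, 2, 4, 4]. Diagonalising L (or applying a numerical eigensolver to the 6x6 matrix) gives the spectrum above. The single zero eigenvalue shows the graph is connected. The eigenvalues sum to 18, which equals trace(L) = 2|E|.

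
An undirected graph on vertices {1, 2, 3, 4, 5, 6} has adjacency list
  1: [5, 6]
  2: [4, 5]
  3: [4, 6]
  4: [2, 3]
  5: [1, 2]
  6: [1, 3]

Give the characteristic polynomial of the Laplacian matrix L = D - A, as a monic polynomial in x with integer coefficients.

With the vertex order [1, 2, 3, 4, 5, 6], the degrees are [2, 2, 2, 2, 2, 2], giving D = diag(2, 2, 2, 2, 2, 2) and L = D - A. L has integer entries, so p(x) = det(xI - L) has integer coefficients. Expanding the determinant yields x^6 - 12x^5 + 54x^4 - 112x^3 + 105x^2 - 36x. Since p(0) = det(-L) = 0, x divides p(x). There is one zero in the spectrum, matching the 1 component. By the matrix-tree theorem the graph has (1/6) * product of the nonzero eigenvalues = 6 spanning trees.

x^6 - 12x^5 + 54x^4 - 112x^3 + 105x^2 - 36x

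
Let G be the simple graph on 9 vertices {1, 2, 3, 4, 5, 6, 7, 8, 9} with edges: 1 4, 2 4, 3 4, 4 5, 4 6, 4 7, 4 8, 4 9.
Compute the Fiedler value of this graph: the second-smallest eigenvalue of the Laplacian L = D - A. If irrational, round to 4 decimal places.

Each diagonal entry of L is the vertex degree and each off-diagonal entry is -1 where an edge is present, 0 otherwise; in the order [1, 2, 3, 4, 5, 6, 7, 8, 9] the diagonal is [1, 1, 1, 8, 1, 1, 1, 1, 1]. The sorted Laplacian eigenvalues are [0, 1, 1, 1, 1, 1, 1, 1, 9]; the algebraic connectivity is the second entry, 1. By the matrix-tree theorem the graph has (1/9) * product of the nonzero eigenvalues = 1 spanning tree.

1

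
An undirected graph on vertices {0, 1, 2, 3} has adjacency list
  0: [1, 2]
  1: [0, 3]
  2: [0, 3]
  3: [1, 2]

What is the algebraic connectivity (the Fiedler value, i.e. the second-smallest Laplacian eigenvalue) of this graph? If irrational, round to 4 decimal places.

2

With the vertex order [0, 1, 2, 3], the degrees are [2, 2, 2, 2], giving D = diag(2, 2, 2, 2) and L = D - A. Computing the eigenvalues of L and sorting gives [0, 2, 2, 4]. The Fiedler value lambda_2 = 2 is strictly positive, so the graph is connected. The eigenvalues sum to 8, which equals trace(L) = 2|E|.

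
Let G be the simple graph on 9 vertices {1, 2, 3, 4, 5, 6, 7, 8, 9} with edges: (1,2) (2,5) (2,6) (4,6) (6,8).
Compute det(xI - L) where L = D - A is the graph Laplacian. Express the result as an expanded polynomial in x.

x^9 - 10x^8 + 34x^7 - 48x^6 + 29x^5 - 6x^4

Each diagonal entry of L is the vertex degree and each off-diagonal entry is -1 where an edge is present, 0 otherwise; in the order [1, 2, 3, 4, 5, 6, 7, 8, 9] the diagonal is [1, 3, 0, 1, 1, 3, 0, 1, 0]. L has integer entries, so p(x) = det(xI - L) has integer coefficients. Expanding the determinant yields x^9 - 10x^8 + 34x^7 - 48x^6 + 29x^5 - 6x^4. The constant term is 0 because L is singular (the all-ones vector lies in its kernel).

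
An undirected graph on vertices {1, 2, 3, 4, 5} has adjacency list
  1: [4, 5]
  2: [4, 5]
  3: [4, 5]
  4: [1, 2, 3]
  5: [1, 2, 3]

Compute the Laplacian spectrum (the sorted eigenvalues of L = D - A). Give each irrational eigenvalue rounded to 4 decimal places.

[0, 2, 2, 3, 5]

Each diagonal entry of L is the vertex degree and each off-diagonal entry is -1 where an edge is present, 0 otherwise; in the order [1, 2, 3, 4, 5] the diagonal is [2, 2, 2, 3, 3]. L is symmetric positive semidefinite, so every eigenvalue is real and nonnegative. The single zero eigenvalue shows the graph is connected. The largest eigenvalue, 5, is at most the vertex count 5. There is one zero in the spectrum, matching the 1 component.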